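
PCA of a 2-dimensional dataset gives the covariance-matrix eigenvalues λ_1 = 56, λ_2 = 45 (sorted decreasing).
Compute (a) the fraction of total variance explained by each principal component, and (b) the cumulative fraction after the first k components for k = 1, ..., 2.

Step 1 — total variance = trace(Sigma) = Σ λ_i = 56 + 45 = 101.

Step 2 — fraction explained by component i = λ_i / Σ λ:
  PC1: 56/101 = 0.5545
  PC2: 45/101 = 0.4455

Step 3 — cumulative fraction after k components = (λ_1 + ... + λ_k) / Σ λ:
  k = 1: 56/101 = 0.5545
  k = 2: (56 + 45)/101 = 101/101 = 1

Summary (fraction, with percent):

explained: PC1 0.5545 (55.45%), PC2 0.4455 (44.55%);  cumulative: 0.5545, 1


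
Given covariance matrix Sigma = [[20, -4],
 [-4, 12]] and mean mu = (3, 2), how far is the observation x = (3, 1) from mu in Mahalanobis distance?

Step 1 — centre the observation: (x - mu) = (0, -1).

Step 2 — invert Sigma. det(Sigma) = 20·12 - (-4)² = 224.
  Sigma^{-1} = (1/det) · [[d, -b], [-b, a]] = [[0.0536, 0.0179],
 [0.0179, 0.0893]].

Step 3 — form the quadratic (x - mu)^T · Sigma^{-1} · (x - mu):
  Sigma^{-1} · (x - mu) = (-0.0179, -0.0893).
  (x - mu)^T · [Sigma^{-1} · (x - mu)] = (0)·(-0.0179) + (-1)·(-0.0893) = 0.0893.

Step 4 — take square root: d = √(0.0893) ≈ 0.2988.

d(x, mu) = √(0.0893) ≈ 0.2988


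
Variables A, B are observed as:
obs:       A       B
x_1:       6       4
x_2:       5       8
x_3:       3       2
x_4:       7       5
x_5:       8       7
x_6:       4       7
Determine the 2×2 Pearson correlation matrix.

Step 1 — column means:
  mean(A) = (6 + 5 + 3 + 7 + 8 + 4) / 6 = 33/6 = 5.5
  mean(B) = (4 + 8 + 2 + 5 + 7 + 7) / 6 = 33/6 = 5.5

Step 2 — sample variances and covariances s[i,j] = (1/(n-1)) · Σ_k (x_{k,i} - mean_i) · (x_{k,j} - mean_j), with n-1 = 5:
  s[A,A] = ((0.5)·(0.5) + (-0.5)·(-0.5) + (-2.5)·(-2.5) + (1.5)·(1.5) + (2.5)·(2.5) + (-1.5)·(-1.5)) / 5 = 17.5/5 = 3.5
  s[A,B] = ((0.5)·(-1.5) + (-0.5)·(2.5) + (-2.5)·(-3.5) + (1.5)·(-0.5) + (2.5)·(1.5) + (-1.5)·(1.5)) / 5 = 7.5/5 = 1.5
  s[B,B] = ((-1.5)·(-1.5) + (2.5)·(2.5) + (-3.5)·(-3.5) + (-0.5)·(-0.5) + (1.5)·(1.5) + (1.5)·(1.5)) / 5 = 25.5/5 = 5.1
  Sample standard deviations s_i = √(s[i,i]):
  s(A) = √(3.5) = 1.8708
  s(B) = √(5.1) = 2.2583

Step 3 — r_{ij} = s_{ij} / (s_i · s_j):
  r[A,A] = 1 (diagonal).
  r[A,B] = 1.5 / (1.8708 · 2.2583) = 1.5 / 4.2249 = 0.355
  r[B,B] = 1 (diagonal).

R is symmetric with unit diagonal. Assembling:

R = [[1, 0.355],
 [0.355, 1]]


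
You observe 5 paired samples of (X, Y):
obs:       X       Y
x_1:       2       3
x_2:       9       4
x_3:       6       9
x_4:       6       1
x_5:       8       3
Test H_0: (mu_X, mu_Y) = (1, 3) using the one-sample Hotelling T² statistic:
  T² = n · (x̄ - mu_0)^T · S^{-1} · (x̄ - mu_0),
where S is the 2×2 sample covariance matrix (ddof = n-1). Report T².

Step 1 — sample mean vector:
  mean(X) = (2 + 9 + 6 + 6 + 8) / 5 = 31/5 = 6.2
  mean(Y) = (3 + 4 + 9 + 1 + 3) / 5 = 20/5 = 4
  x̄ = (6.2, 4),  deviation x̄ - mu_0 = (6.2, 4) - (1, 3) = (5.2, 1).

Step 2 — sample covariance matrix, S[i,j] = (1/(n-1)) · Σ_k (x_{k,i} - mean_i) · (x_{k,j} - mean_j), divisor n-1 = 4:
  S[X,X] = ((-4.2)·(-4.2) + (2.8)·(2.8) + (-0.2)·(-0.2) + (-0.2)·(-0.2) + (1.8)·(1.8)) / 4 = 28.8/4 = 7.2
  S[X,Y] = ((-4.2)·(-1) + (2.8)·(0) + (-0.2)·(5) + (-0.2)·(-3) + (1.8)·(-1)) / 4 = 2/4 = 0.5
  S[Y,Y] = ((-1)·(-1) + (0)·(0) + (5)·(5) + (-3)·(-3) + (-1)·(-1)) / 4 = 36/4 = 9
  S = [[7.2, 0.5],
 [0.5, 9]].

Step 3 — invert S. det(S) = 7.2·9 - (0.5)² = 64.55.
  S^{-1} = (1/det) · [[d, -b], [-b, a]] = [[0.1394, -0.0077],
 [-0.0077, 0.1115]].

Step 4 — quadratic form (x̄ - mu_0)^T · S^{-1} · (x̄ - mu_0):
  S^{-1} · (x̄ - mu_0) = (0.7173, 0.0713),
  (x̄ - mu_0)^T · [...] = (5.2)·(0.7173) + (1)·(0.0713) = 3.8011.

Step 5 — scale by n: T² = 5 · 3.8011 = 19.0054.

T² ≈ 19.0054


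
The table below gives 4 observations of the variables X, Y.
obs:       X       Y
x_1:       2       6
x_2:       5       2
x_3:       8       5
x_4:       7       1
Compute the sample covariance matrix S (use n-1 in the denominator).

Step 1 — column means:
  mean(X) = (2 + 5 + 8 + 7) / 4 = 22/4 = 5.5
  mean(Y) = (6 + 2 + 5 + 1) / 4 = 14/4 = 3.5

Step 2 — sample covariance S[i,j] = (1/(n-1)) · Σ_k (x_{k,i} - mean_i) · (x_{k,j} - mean_j), with n-1 = 3.
  S[X,X] = ((-3.5)·(-3.5) + (-0.5)·(-0.5) + (2.5)·(2.5) + (1.5)·(1.5)) / 3 = 21/3 = 7
  S[X,Y] = ((-3.5)·(2.5) + (-0.5)·(-1.5) + (2.5)·(1.5) + (1.5)·(-2.5)) / 3 = -8/3 = -2.6667
  S[Y,Y] = ((2.5)·(2.5) + (-1.5)·(-1.5) + (1.5)·(1.5) + (-2.5)·(-2.5)) / 3 = 17/3 = 5.6667

S is symmetric (S[j,i] = S[i,j]). Assembling:

S = [[7, -2.6667],
 [-2.6667, 5.6667]]


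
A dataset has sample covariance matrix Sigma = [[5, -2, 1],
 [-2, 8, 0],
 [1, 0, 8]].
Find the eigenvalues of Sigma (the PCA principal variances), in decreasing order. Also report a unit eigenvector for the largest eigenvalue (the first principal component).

Step 1 — characteristic polynomial p(λ) = det(λI - Sigma) = λ³ - tr·λ² + c_1·λ - det, where tr = trace, c_1 = sum of the principal 2×2 minors, det = det(Sigma):
  tr = 5 + 8 + 8 = 21,
  c_1 = (5·8 - (-2)²) + (5·8 - (1)²) + (8·8 - (0)²) = 36 + 39 + 64 = 139,
  det = 5·(8·8 - (0)²) - (-2)·((-2)·8 - (0)·(1)) + (1)·((-2)·(0) - 8·(1)) = 5·(64) - (-2)·(-16) + (1)·(-8) = 280.
  So p(λ) = λ³ - 21λ² + 139λ - 280.
Step 2 — look for an integer root (rational root theorem: any rational root is an integer divisor of 280). Testing λ = 8:
  p(8) = 512 - 1344 + 1112 - 280 = 0  ✓
  Dividing out (λ - 8): p(λ) = (λ - 8)(λ² - 13λ + 35).
Step 3 — remaining eigenvalues from the quadratic λ² - 13λ + 35 = 0:
  Δ = 13² - 4·35 = 169 - 140 = 29,  λ = (13 ± √29)/2 = (13 ± 5.3852)/2 ≈ 9.1926 or 3.8074.
  Sorted: λ_1 = 9.1926,  λ_2 = 8,  λ_3 = 3.8074  (check: sum = 21 = tr ✓).

Step 4 — unit eigenvector for λ_1 ≈ 9.1926: v spans the null space of (Sigma - λ_1 I), whose rows are
  r_1 = (-4.1926, -2, 1),  r_2 = (-2, -1.1926, 0),  r_3 = (1, 0, -1.1926).
  v is orthogonal to every row, so take v ∝ r_1 × r_2 = ((-2)·(0) - (1)·(-1.1926), (1)·(-2) - (-4.1926)·(0), (-4.1926)·(-1.1926) - (-2)·(-2)) ≈ (1.1926, -2, 1).
  Let u = (1.1926, -2, 1).
  ||u|| = √((1.1926)² + (-2)² + (1)²) = √(6.4223) ≈ 2.5342,  v_1 = u/||u|| ≈ (0.4706, -0.7892, 0.3946) (||v_1|| = 1).

λ_1 = 9.1926,  λ_2 = 8,  λ_3 = 3.8074;  v_1 ≈ (0.4706, -0.7892, 0.3946)


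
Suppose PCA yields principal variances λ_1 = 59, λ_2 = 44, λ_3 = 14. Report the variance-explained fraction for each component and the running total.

Step 1 — total variance = trace(Sigma) = Σ λ_i = 59 + 44 + 14 = 117.

Step 2 — fraction explained by component i = λ_i / Σ λ:
  PC1: 59/117 = 0.5043
  PC2: 44/117 = 0.3761
  PC3: 14/117 = 0.1197

Step 3 — cumulative fraction after k components = (λ_1 + ... + λ_k) / Σ λ:
  k = 1: 59/117 = 0.5043
  k = 2: (59 + 44)/117 = 103/117 = 0.8803
  k = 3: (59 + 44 + 14)/117 = 117/117 = 1

Summary (fraction, with percent):

explained: PC1 0.5043 (50.43%), PC2 0.3761 (37.61%), PC3 0.1197 (11.97%);  cumulative: 0.5043, 0.8803, 1


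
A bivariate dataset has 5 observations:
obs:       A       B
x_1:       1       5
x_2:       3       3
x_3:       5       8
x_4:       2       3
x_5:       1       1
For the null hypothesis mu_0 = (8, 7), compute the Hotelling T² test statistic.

Step 1 — sample mean vector:
  mean(A) = (1 + 3 + 5 + 2 + 1) / 5 = 12/5 = 2.4
  mean(B) = (5 + 3 + 8 + 3 + 1) / 5 = 20/5 = 4
  x̄ = (2.4, 4),  deviation x̄ - mu_0 = (2.4, 4) - (8, 7) = (-5.6, -3).

Step 2 — sample covariance matrix, S[i,j] = (1/(n-1)) · Σ_k (x_{k,i} - mean_i) · (x_{k,j} - mean_j), divisor n-1 = 4:
  S[A,A] = ((-1.4)·(-1.4) + (0.6)·(0.6) + (2.6)·(2.6) + (-0.4)·(-0.4) + (-1.4)·(-1.4)) / 4 = 11.2/4 = 2.8
  S[A,B] = ((-1.4)·(1) + (0.6)·(-1) + (2.6)·(4) + (-0.4)·(-1) + (-1.4)·(-3)) / 4 = 13/4 = 3.25
  S[B,B] = ((1)·(1) + (-1)·(-1) + (4)·(4) + (-1)·(-1) + (-3)·(-3)) / 4 = 28/4 = 7
  S = [[2.8, 3.25],
 [3.25, 7]].

Step 3 — invert S. det(S) = 2.8·7 - (3.25)² = 9.0375.
  S^{-1} = (1/det) · [[d, -b], [-b, a]] = [[0.7746, -0.3596],
 [-0.3596, 0.3098]].

Step 4 — quadratic form (x̄ - mu_0)^T · S^{-1} · (x̄ - mu_0):
  S^{-1} · (x̄ - mu_0) = (-3.2586, 1.0844),
  (x̄ - mu_0)^T · [...] = (-5.6)·(-3.2586) + (-3)·(1.0844) = 14.9953.

Step 5 — scale by n: T² = 5 · 14.9953 = 74.9765.

T² ≈ 74.9765


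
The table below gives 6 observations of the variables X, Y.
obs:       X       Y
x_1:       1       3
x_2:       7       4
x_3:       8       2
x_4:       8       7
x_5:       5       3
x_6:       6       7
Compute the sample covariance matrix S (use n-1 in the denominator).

Step 1 — column means:
  mean(X) = (1 + 7 + 8 + 8 + 5 + 6) / 6 = 35/6 = 5.8333
  mean(Y) = (3 + 4 + 2 + 7 + 3 + 7) / 6 = 26/6 = 4.3333

Step 2 — sample covariance S[i,j] = (1/(n-1)) · Σ_k (x_{k,i} - mean_i) · (x_{k,j} - mean_j), with n-1 = 5.
  S[X,X] = ((-4.8333)·(-4.8333) + (1.1667)·(1.1667) + (2.1667)·(2.1667) + (2.1667)·(2.1667) + (-0.8333)·(-0.8333) + (0.1667)·(0.1667)) / 5 = 34.8333/5 = 6.9667
  S[X,Y] = ((-4.8333)·(-1.3333) + (1.1667)·(-0.3333) + (2.1667)·(-2.3333) + (2.1667)·(2.6667) + (-0.8333)·(-1.3333) + (0.1667)·(2.6667)) / 5 = 8.3333/5 = 1.6667
  S[Y,Y] = ((-1.3333)·(-1.3333) + (-0.3333)·(-0.3333) + (-2.3333)·(-2.3333) + (2.6667)·(2.6667) + (-1.3333)·(-1.3333) + (2.6667)·(2.6667)) / 5 = 23.3333/5 = 4.6667

S is symmetric (S[j,i] = S[i,j]). Assembling:

S = [[6.9667, 1.6667],
 [1.6667, 4.6667]]


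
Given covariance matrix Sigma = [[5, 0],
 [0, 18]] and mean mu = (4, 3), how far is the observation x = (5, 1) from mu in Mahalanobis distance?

Step 1 — centre the observation: (x - mu) = (1, -2).

Step 2 — invert Sigma. det(Sigma) = 5·18 - (0)² = 90.
  Sigma^{-1} = (1/det) · [[d, -b], [-b, a]] = [[0.2, 0],
 [0, 0.0556]].

Step 3 — form the quadratic (x - mu)^T · Sigma^{-1} · (x - mu):
  Sigma^{-1} · (x - mu) = (0.2, -0.1111).
  (x - mu)^T · [Sigma^{-1} · (x - mu)] = (1)·(0.2) + (-2)·(-0.1111) = 0.4222.

Step 4 — take square root: d = √(0.4222) ≈ 0.6498.

d(x, mu) = √(0.4222) ≈ 0.6498


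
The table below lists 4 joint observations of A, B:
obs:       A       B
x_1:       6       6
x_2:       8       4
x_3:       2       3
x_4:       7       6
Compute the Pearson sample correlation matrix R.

Step 1 — column means:
  mean(A) = (6 + 8 + 2 + 7) / 4 = 23/4 = 5.75
  mean(B) = (6 + 4 + 3 + 6) / 4 = 19/4 = 4.75

Step 2 — sample variances and covariances s[i,j] = (1/(n-1)) · Σ_k (x_{k,i} - mean_i) · (x_{k,j} - mean_j), with n-1 = 3:
  s[A,A] = ((0.25)·(0.25) + (2.25)·(2.25) + (-3.75)·(-3.75) + (1.25)·(1.25)) / 3 = 20.75/3 = 6.9167
  s[A,B] = ((0.25)·(1.25) + (2.25)·(-0.75) + (-3.75)·(-1.75) + (1.25)·(1.25)) / 3 = 6.75/3 = 2.25
  s[B,B] = ((1.25)·(1.25) + (-0.75)·(-0.75) + (-1.75)·(-1.75) + (1.25)·(1.25)) / 3 = 6.75/3 = 2.25
  Sample standard deviations s_i = √(s[i,i]):
  s(A) = √(6.9167) = 2.63
  s(B) = √(2.25) = 1.5

Step 3 — r_{ij} = s_{ij} / (s_i · s_j):
  r[A,A] = 1 (diagonal).
  r[A,B] = 2.25 / (2.63 · 1.5) = 2.25 / 3.9449 = 0.5704
  r[B,B] = 1 (diagonal).

R is symmetric with unit diagonal. Assembling:

R = [[1, 0.5704],
 [0.5704, 1]]


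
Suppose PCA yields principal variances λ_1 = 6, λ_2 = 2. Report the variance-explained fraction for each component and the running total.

Step 1 — total variance = trace(Sigma) = Σ λ_i = 6 + 2 = 8.

Step 2 — fraction explained by component i = λ_i / Σ λ:
  PC1: 6/8 = 0.75
  PC2: 2/8 = 0.25

Step 3 — cumulative fraction after k components = (λ_1 + ... + λ_k) / Σ λ:
  k = 1: 6/8 = 0.75
  k = 2: (6 + 2)/8 = 8/8 = 1

Summary (fraction, with percent):

explained: PC1 0.75 (75%), PC2 0.25 (25%);  cumulative: 0.75, 1


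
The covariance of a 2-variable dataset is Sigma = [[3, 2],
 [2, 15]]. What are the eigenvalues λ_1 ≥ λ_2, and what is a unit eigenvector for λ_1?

Step 1 — characteristic polynomial of 2×2 Sigma:
  det(Sigma - λI) = λ² - trace · λ + det = 0.
  trace = 3 + 15 = 18, det = 3·15 - (2)² = 41.
Step 2 — discriminant:
  Δ = trace² - 4·det = 324 - 164 = 160.
Step 3 — eigenvalues:
  λ = (trace ± √Δ)/2 = (18 ± 12.6491)/2,
  λ_1 = 15.3246,  λ_2 = 2.6754.

Step 4 — unit eigenvector for λ_1: solve (Sigma - λ_1 I)v = 0. First row:
  (3 - 15.3246)·v_x + (2)·v_y = 0, i.e. (-12.3246)·v_x + (2)·v_y = 0,
  so v ∝ (b, λ_1 - a) = (2, 12.3246) = u.
  ||u|| = √((2)² + (12.3246)²) = √(155.8947) ≈ 12.4858,
  v_1 = u/||u|| ≈ (0.1602, 0.9871) (||v_1|| = 1).

λ_1 = 15.3246,  λ_2 = 2.6754;  v_1 ≈ (0.1602, 0.9871)


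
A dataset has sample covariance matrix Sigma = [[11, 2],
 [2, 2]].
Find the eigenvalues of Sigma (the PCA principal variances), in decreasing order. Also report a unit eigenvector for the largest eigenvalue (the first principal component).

Step 1 — characteristic polynomial of 2×2 Sigma:
  det(Sigma - λI) = λ² - trace · λ + det = 0.
  trace = 11 + 2 = 13, det = 11·2 - (2)² = 18.
Step 2 — discriminant:
  Δ = trace² - 4·det = 169 - 72 = 97.
Step 3 — eigenvalues:
  λ = (trace ± √Δ)/2 = (13 ± 9.8489)/2,
  λ_1 = 11.4244,  λ_2 = 1.5756.

Step 4 — unit eigenvector for λ_1: solve (Sigma - λ_1 I)v = 0. First row:
  (11 - 11.4244)·v_x + (2)·v_y = 0, i.e. (-0.4244)·v_x + (2)·v_y = 0,
  so v ∝ (b, λ_1 - a) = (2, 0.4244) = u.
  ||u|| = √((2)² + (0.4244)²) = √(4.1801) ≈ 2.0445,
  v_1 = u/||u|| ≈ (0.9782, 0.2076) (||v_1|| = 1).

λ_1 = 11.4244,  λ_2 = 1.5756;  v_1 ≈ (0.9782, 0.2076)


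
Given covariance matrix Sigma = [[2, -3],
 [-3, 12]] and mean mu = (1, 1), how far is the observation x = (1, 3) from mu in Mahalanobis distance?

Step 1 — centre the observation: (x - mu) = (0, 2).

Step 2 — invert Sigma. det(Sigma) = 2·12 - (-3)² = 15.
  Sigma^{-1} = (1/det) · [[d, -b], [-b, a]] = [[0.8, 0.2],
 [0.2, 0.1333]].

Step 3 — form the quadratic (x - mu)^T · Sigma^{-1} · (x - mu):
  Sigma^{-1} · (x - mu) = (0.4, 0.2667).
  (x - mu)^T · [Sigma^{-1} · (x - mu)] = (0)·(0.4) + (2)·(0.2667) = 0.5333.

Step 4 — take square root: d = √(0.5333) ≈ 0.7303.

d(x, mu) = √(0.5333) ≈ 0.7303


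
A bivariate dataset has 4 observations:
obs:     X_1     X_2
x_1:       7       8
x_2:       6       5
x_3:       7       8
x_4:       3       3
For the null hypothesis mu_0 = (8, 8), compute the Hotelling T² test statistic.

Step 1 — sample mean vector:
  mean(X_1) = (7 + 6 + 7 + 3) / 4 = 23/4 = 5.75
  mean(X_2) = (8 + 5 + 8 + 3) / 4 = 24/4 = 6
  x̄ = (5.75, 6),  deviation x̄ - mu_0 = (5.75, 6) - (8, 8) = (-2.25, -2).

Step 2 — sample covariance matrix, S[i,j] = (1/(n-1)) · Σ_k (x_{k,i} - mean_i) · (x_{k,j} - mean_j), divisor n-1 = 3:
  S[X_1,X_1] = ((1.25)·(1.25) + (0.25)·(0.25) + (1.25)·(1.25) + (-2.75)·(-2.75)) / 3 = 10.75/3 = 3.5833
  S[X_1,X_2] = ((1.25)·(2) + (0.25)·(-1) + (1.25)·(2) + (-2.75)·(-3)) / 3 = 13/3 = 4.3333
  S[X_2,X_2] = ((2)·(2) + (-1)·(-1) + (2)·(2) + (-3)·(-3)) / 3 = 18/3 = 6
  S = [[3.5833, 4.3333],
 [4.3333, 6]].

Step 3 — invert S. det(S) = 3.5833·6 - (4.3333)² = 2.7222.
  S^{-1} = (1/det) · [[d, -b], [-b, a]] = [[2.2041, -1.5918],
 [-1.5918, 1.3163]].

Step 4 — quadratic form (x̄ - mu_0)^T · S^{-1} · (x̄ - mu_0):
  S^{-1} · (x̄ - mu_0) = (-1.7755, 0.949),
  (x̄ - mu_0)^T · [...] = (-2.25)·(-1.7755) + (-2)·(0.949) = 2.0969.

Step 5 — scale by n: T² = 4 · 2.0969 = 8.3878.

T² ≈ 8.3878


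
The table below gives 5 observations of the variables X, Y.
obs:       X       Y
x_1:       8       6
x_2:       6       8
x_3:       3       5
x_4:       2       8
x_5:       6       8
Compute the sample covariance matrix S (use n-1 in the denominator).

Step 1 — column means:
  mean(X) = (8 + 6 + 3 + 2 + 6) / 5 = 25/5 = 5
  mean(Y) = (6 + 8 + 5 + 8 + 8) / 5 = 35/5 = 7

Step 2 — sample covariance S[i,j] = (1/(n-1)) · Σ_k (x_{k,i} - mean_i) · (x_{k,j} - mean_j), with n-1 = 4.
  S[X,X] = ((3)·(3) + (1)·(1) + (-2)·(-2) + (-3)·(-3) + (1)·(1)) / 4 = 24/4 = 6
  S[X,Y] = ((3)·(-1) + (1)·(1) + (-2)·(-2) + (-3)·(1) + (1)·(1)) / 4 = 0/4 = 0
  S[Y,Y] = ((-1)·(-1) + (1)·(1) + (-2)·(-2) + (1)·(1) + (1)·(1)) / 4 = 8/4 = 2

S is symmetric (S[j,i] = S[i,j]). Assembling:

S = [[6, 0],
 [0, 2]]


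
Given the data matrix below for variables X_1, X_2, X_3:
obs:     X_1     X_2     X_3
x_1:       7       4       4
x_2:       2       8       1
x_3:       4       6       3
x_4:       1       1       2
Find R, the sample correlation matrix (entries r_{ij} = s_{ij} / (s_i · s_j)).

Step 1 — column means:
  mean(X_1) = (7 + 2 + 4 + 1) / 4 = 14/4 = 3.5
  mean(X_2) = (4 + 8 + 6 + 1) / 4 = 19/4 = 4.75
  mean(X_3) = (4 + 1 + 3 + 2) / 4 = 10/4 = 2.5

Step 2 — sample variances and covariances s[i,j] = (1/(n-1)) · Σ_k (x_{k,i} - mean_i) · (x_{k,j} - mean_j), with n-1 = 3:
  s[X_1,X_1] = ((3.5)·(3.5) + (-1.5)·(-1.5) + (0.5)·(0.5) + (-2.5)·(-2.5)) / 3 = 21/3 = 7
  s[X_1,X_2] = ((3.5)·(-0.75) + (-1.5)·(3.25) + (0.5)·(1.25) + (-2.5)·(-3.75)) / 3 = 2.5/3 = 0.8333
  s[X_1,X_3] = ((3.5)·(1.5) + (-1.5)·(-1.5) + (0.5)·(0.5) + (-2.5)·(-0.5)) / 3 = 9/3 = 3
  s[X_2,X_2] = ((-0.75)·(-0.75) + (3.25)·(3.25) + (1.25)·(1.25) + (-3.75)·(-3.75)) / 3 = 26.75/3 = 8.9167
  s[X_2,X_3] = ((-0.75)·(1.5) + (3.25)·(-1.5) + (1.25)·(0.5) + (-3.75)·(-0.5)) / 3 = -3.5/3 = -1.1667
  s[X_3,X_3] = ((1.5)·(1.5) + (-1.5)·(-1.5) + (0.5)·(0.5) + (-0.5)·(-0.5)) / 3 = 5/3 = 1.6667
  Sample standard deviations s_i = √(s[i,i]):
  s(X_1) = √(7) = 2.6458
  s(X_2) = √(8.9167) = 2.9861
  s(X_3) = √(1.6667) = 1.291

Step 3 — r_{ij} = s_{ij} / (s_i · s_j):
  r[X_1,X_1] = 1 (diagonal).
  r[X_1,X_2] = 0.8333 / (2.6458 · 2.9861) = 0.8333 / 7.9004 = 0.1055
  r[X_1,X_3] = 3 / (2.6458 · 1.291) = 3 / 3.4157 = 0.8783
  r[X_2,X_2] = 1 (diagonal).
  r[X_2,X_3] = -1.1667 / (2.9861 · 1.291) = -1.1667 / 3.855 = -0.3026
  r[X_3,X_3] = 1 (diagonal).

R is symmetric with unit diagonal. Assembling:

R = [[1, 0.1055, 0.8783],
 [0.1055, 1, -0.3026],
 [0.8783, -0.3026, 1]]


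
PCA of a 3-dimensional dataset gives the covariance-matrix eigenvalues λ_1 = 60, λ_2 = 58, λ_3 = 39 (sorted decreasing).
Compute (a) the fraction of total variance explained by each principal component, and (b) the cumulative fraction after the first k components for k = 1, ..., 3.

Step 1 — total variance = trace(Sigma) = Σ λ_i = 60 + 58 + 39 = 157.

Step 2 — fraction explained by component i = λ_i / Σ λ:
  PC1: 60/157 = 0.3822
  PC2: 58/157 = 0.3694
  PC3: 39/157 = 0.2484

Step 3 — cumulative fraction after k components = (λ_1 + ... + λ_k) / Σ λ:
  k = 1: 60/157 = 0.3822
  k = 2: (60 + 58)/157 = 118/157 = 0.7516
  k = 3: (60 + 58 + 39)/157 = 157/157 = 1

Summary (fraction, with percent):

explained: PC1 0.3822 (38.22%), PC2 0.3694 (36.94%), PC3 0.2484 (24.84%);  cumulative: 0.3822, 0.7516, 1


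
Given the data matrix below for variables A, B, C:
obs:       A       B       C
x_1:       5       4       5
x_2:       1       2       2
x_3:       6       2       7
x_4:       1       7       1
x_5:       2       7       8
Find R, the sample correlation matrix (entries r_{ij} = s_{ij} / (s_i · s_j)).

Step 1 — column means:
  mean(A) = (5 + 1 + 6 + 1 + 2) / 5 = 15/5 = 3
  mean(B) = (4 + 2 + 2 + 7 + 7) / 5 = 22/5 = 4.4
  mean(C) = (5 + 2 + 7 + 1 + 8) / 5 = 23/5 = 4.6

Step 2 — sample variances and covariances s[i,j] = (1/(n-1)) · Σ_k (x_{k,i} - mean_i) · (x_{k,j} - mean_j), with n-1 = 4:
  s[A,A] = ((2)·(2) + (-2)·(-2) + (3)·(3) + (-2)·(-2) + (-1)·(-1)) / 4 = 22/4 = 5.5
  s[A,B] = ((2)·(-0.4) + (-2)·(-2.4) + (3)·(-2.4) + (-2)·(2.6) + (-1)·(2.6)) / 4 = -11/4 = -2.75
  s[A,C] = ((2)·(0.4) + (-2)·(-2.6) + (3)·(2.4) + (-2)·(-3.6) + (-1)·(3.4)) / 4 = 17/4 = 4.25
  s[B,B] = ((-0.4)·(-0.4) + (-2.4)·(-2.4) + (-2.4)·(-2.4) + (2.6)·(2.6) + (2.6)·(2.6)) / 4 = 25.2/4 = 6.3
  s[B,C] = ((-0.4)·(0.4) + (-2.4)·(-2.6) + (-2.4)·(2.4) + (2.6)·(-3.6) + (2.6)·(3.4)) / 4 = -0.2/4 = -0.05
  s[C,C] = ((0.4)·(0.4) + (-2.6)·(-2.6) + (2.4)·(2.4) + (-3.6)·(-3.6) + (3.4)·(3.4)) / 4 = 37.2/4 = 9.3
  Sample standard deviations s_i = √(s[i,i]):
  s(A) = √(5.5) = 2.3452
  s(B) = √(6.3) = 2.51
  s(C) = √(9.3) = 3.0496

Step 3 — r_{ij} = s_{ij} / (s_i · s_j):
  r[A,A] = 1 (diagonal).
  r[A,B] = -2.75 / (2.3452 · 2.51) = -2.75 / 5.8864 = -0.4672
  r[A,C] = 4.25 / (2.3452 · 3.0496) = 4.25 / 7.1519 = 0.5942
  r[B,B] = 1 (diagonal).
  r[B,C] = -0.05 / (2.51 · 3.0496) = -0.05 / 7.6544 = -0.0065
  r[C,C] = 1 (diagonal).

R is symmetric with unit diagonal. Assembling:

R = [[1, -0.4672, 0.5942],
 [-0.4672, 1, -0.0065],
 [0.5942, -0.0065, 1]]


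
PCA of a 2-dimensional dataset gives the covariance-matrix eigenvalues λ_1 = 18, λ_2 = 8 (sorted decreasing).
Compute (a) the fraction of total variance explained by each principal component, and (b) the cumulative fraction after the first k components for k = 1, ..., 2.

Step 1 — total variance = trace(Sigma) = Σ λ_i = 18 + 8 = 26.

Step 2 — fraction explained by component i = λ_i / Σ λ:
  PC1: 18/26 = 0.6923
  PC2: 8/26 = 0.3077

Step 3 — cumulative fraction after k components = (λ_1 + ... + λ_k) / Σ λ:
  k = 1: 18/26 = 0.6923
  k = 2: (18 + 8)/26 = 26/26 = 1

Summary (fraction, with percent):

explained: PC1 0.6923 (69.23%), PC2 0.3077 (30.77%);  cumulative: 0.6923, 1


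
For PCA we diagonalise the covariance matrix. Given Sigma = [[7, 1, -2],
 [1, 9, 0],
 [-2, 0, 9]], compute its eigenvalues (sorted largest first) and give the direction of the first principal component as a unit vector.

Step 1 — characteristic polynomial p(λ) = det(λI - Sigma) = λ³ - tr·λ² + c_1·λ - det, where tr = trace, c_1 = sum of the principal 2×2 minors, det = det(Sigma):
  tr = 7 + 9 + 9 = 25,
  c_1 = (7·9 - (1)²) + (7·9 - (-2)²) + (9·9 - (0)²) = 62 + 59 + 81 = 202,
  det = 7·(9·9 - (0)²) - (1)·((1)·9 - (0)·(-2)) + (-2)·((1)·(0) - 9·(-2)) = 7·(81) - (1)·(9) + (-2)·(18) = 522.
  So p(λ) = λ³ - 25λ² + 202λ - 522.
Step 2 — look for an integer root (rational root theorem: any rational root is an integer divisor of 522). Testing λ = 9:
  p(9) = 729 - 2025 + 1818 - 522 = 0  ✓
  Dividing out (λ - 9): p(λ) = (λ - 9)(λ² - 16λ + 58).
Step 3 — remaining eigenvalues from the quadratic λ² - 16λ + 58 = 0:
  Δ = 16² - 4·58 = 256 - 232 = 24,  λ = (16 ± √24)/2 = (16 ± 4.899)/2 ≈ 10.4495 or 5.5505.
  Sorted: λ_1 = 10.4495,  λ_2 = 9,  λ_3 = 5.5505  (check: sum = 25 = tr ✓).

Step 4 — unit eigenvector for λ_1 ≈ 10.4495: v spans the null space of (Sigma - λ_1 I), whose rows are
  r_1 = (-3.4495, 1, -2),  r_2 = (1, -1.4495, 0),  r_3 = (-2, 0, -1.4495).
  v is orthogonal to every row, so take v ∝ r_1 × r_2 = ((1)·(0) - (-2)·(-1.4495), (-2)·(1) - (-3.4495)·(0), (-3.4495)·(-1.4495) - (1)·(1)) ≈ (-2.899, -2, 4).
  Rescale (multiply by -1 so the first nonzero entry is positive): u = (2.899, 2, -4).
  ||u|| = √((2.899)² + (2)² + (-4)²) = √(28.4041) ≈ 5.3295,  v_1 = u/||u|| ≈ (0.5439, 0.3753, -0.7505) (||v_1|| = 1).

λ_1 = 10.4495,  λ_2 = 9,  λ_3 = 5.5505;  v_1 ≈ (0.5439, 0.3753, -0.7505)


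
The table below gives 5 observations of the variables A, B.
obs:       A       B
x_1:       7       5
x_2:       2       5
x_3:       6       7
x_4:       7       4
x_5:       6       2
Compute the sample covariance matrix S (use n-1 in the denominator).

Step 1 — column means:
  mean(A) = (7 + 2 + 6 + 7 + 6) / 5 = 28/5 = 5.6
  mean(B) = (5 + 5 + 7 + 4 + 2) / 5 = 23/5 = 4.6

Step 2 — sample covariance S[i,j] = (1/(n-1)) · Σ_k (x_{k,i} - mean_i) · (x_{k,j} - mean_j), with n-1 = 4.
  S[A,A] = ((1.4)·(1.4) + (-3.6)·(-3.6) + (0.4)·(0.4) + (1.4)·(1.4) + (0.4)·(0.4)) / 4 = 17.2/4 = 4.3
  S[A,B] = ((1.4)·(0.4) + (-3.6)·(0.4) + (0.4)·(2.4) + (1.4)·(-0.6) + (0.4)·(-2.6)) / 4 = -1.8/4 = -0.45
  S[B,B] = ((0.4)·(0.4) + (0.4)·(0.4) + (2.4)·(2.4) + (-0.6)·(-0.6) + (-2.6)·(-2.6)) / 4 = 13.2/4 = 3.3

S is symmetric (S[j,i] = S[i,j]). Assembling:

S = [[4.3, -0.45],
 [-0.45, 3.3]]


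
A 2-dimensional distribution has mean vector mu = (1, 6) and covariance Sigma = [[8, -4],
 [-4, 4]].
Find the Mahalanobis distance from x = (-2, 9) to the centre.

Step 1 — centre the observation: (x - mu) = (-3, 3).

Step 2 — invert Sigma. det(Sigma) = 8·4 - (-4)² = 16.
  Sigma^{-1} = (1/det) · [[d, -b], [-b, a]] = [[0.25, 0.25],
 [0.25, 0.5]].

Step 3 — form the quadratic (x - mu)^T · Sigma^{-1} · (x - mu):
  Sigma^{-1} · (x - mu) = (0, 0.75).
  (x - mu)^T · [Sigma^{-1} · (x - mu)] = (-3)·(0) + (3)·(0.75) = 2.25.

Step 4 — take square root: d = √(2.25) ≈ 1.5.

d(x, mu) = √(2.25) ≈ 1.5


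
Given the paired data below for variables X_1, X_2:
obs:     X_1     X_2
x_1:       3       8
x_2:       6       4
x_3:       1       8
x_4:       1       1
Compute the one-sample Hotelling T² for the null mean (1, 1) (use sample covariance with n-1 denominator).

Step 1 — sample mean vector:
  mean(X_1) = (3 + 6 + 1 + 1) / 4 = 11/4 = 2.75
  mean(X_2) = (8 + 4 + 8 + 1) / 4 = 21/4 = 5.25
  x̄ = (2.75, 5.25),  deviation x̄ - mu_0 = (2.75, 5.25) - (1, 1) = (1.75, 4.25).

Step 2 — sample covariance matrix, S[i,j] = (1/(n-1)) · Σ_k (x_{k,i} - mean_i) · (x_{k,j} - mean_j), divisor n-1 = 3:
  S[X_1,X_1] = ((0.25)·(0.25) + (3.25)·(3.25) + (-1.75)·(-1.75) + (-1.75)·(-1.75)) / 3 = 16.75/3 = 5.5833
  S[X_1,X_2] = ((0.25)·(2.75) + (3.25)·(-1.25) + (-1.75)·(2.75) + (-1.75)·(-4.25)) / 3 = -0.75/3 = -0.25
  S[X_2,X_2] = ((2.75)·(2.75) + (-1.25)·(-1.25) + (2.75)·(2.75) + (-4.25)·(-4.25)) / 3 = 34.75/3 = 11.5833
  S = [[5.5833, -0.25],
 [-0.25, 11.5833]].

Step 3 — invert S. det(S) = 5.5833·11.5833 - (-0.25)² = 64.6111.
  S^{-1} = (1/det) · [[d, -b], [-b, a]] = [[0.1793, 0.0039],
 [0.0039, 0.0864]].

Step 4 — quadratic form (x̄ - mu_0)^T · S^{-1} · (x̄ - mu_0):
  S^{-1} · (x̄ - mu_0) = (0.3302, 0.374),
  (x̄ - mu_0)^T · [...] = (1.75)·(0.3302) + (4.25)·(0.374) = 2.1675.

Step 5 — scale by n: T² = 4 · 2.1675 = 8.6698.

T² ≈ 8.6698


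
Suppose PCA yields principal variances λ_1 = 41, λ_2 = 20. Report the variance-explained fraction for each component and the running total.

Step 1 — total variance = trace(Sigma) = Σ λ_i = 41 + 20 = 61.

Step 2 — fraction explained by component i = λ_i / Σ λ:
  PC1: 41/61 = 0.6721
  PC2: 20/61 = 0.3279

Step 3 — cumulative fraction after k components = (λ_1 + ... + λ_k) / Σ λ:
  k = 1: 41/61 = 0.6721
  k = 2: (41 + 20)/61 = 61/61 = 1

Summary (fraction, with percent):

explained: PC1 0.6721 (67.21%), PC2 0.3279 (32.79%);  cumulative: 0.6721, 1


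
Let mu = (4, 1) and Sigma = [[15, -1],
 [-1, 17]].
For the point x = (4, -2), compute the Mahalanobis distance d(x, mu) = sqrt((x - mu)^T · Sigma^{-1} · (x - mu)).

Step 1 — centre the observation: (x - mu) = (0, -3).

Step 2 — invert Sigma. det(Sigma) = 15·17 - (-1)² = 254.
  Sigma^{-1} = (1/det) · [[d, -b], [-b, a]] = [[0.0669, 0.0039],
 [0.0039, 0.0591]].

Step 3 — form the quadratic (x - mu)^T · Sigma^{-1} · (x - mu):
  Sigma^{-1} · (x - mu) = (-0.0118, -0.1772).
  (x - mu)^T · [Sigma^{-1} · (x - mu)] = (0)·(-0.0118) + (-3)·(-0.1772) = 0.5315.

Step 4 — take square root: d = √(0.5315) ≈ 0.729.

d(x, mu) = √(0.5315) ≈ 0.729


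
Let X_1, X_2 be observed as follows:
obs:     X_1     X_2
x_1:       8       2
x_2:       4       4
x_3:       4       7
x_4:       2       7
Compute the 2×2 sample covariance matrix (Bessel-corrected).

Step 1 — column means:
  mean(X_1) = (8 + 4 + 4 + 2) / 4 = 18/4 = 4.5
  mean(X_2) = (2 + 4 + 7 + 7) / 4 = 20/4 = 5

Step 2 — sample covariance S[i,j] = (1/(n-1)) · Σ_k (x_{k,i} - mean_i) · (x_{k,j} - mean_j), with n-1 = 3.
  S[X_1,X_1] = ((3.5)·(3.5) + (-0.5)·(-0.5) + (-0.5)·(-0.5) + (-2.5)·(-2.5)) / 3 = 19/3 = 6.3333
  S[X_1,X_2] = ((3.5)·(-3) + (-0.5)·(-1) + (-0.5)·(2) + (-2.5)·(2)) / 3 = -16/3 = -5.3333
  S[X_2,X_2] = ((-3)·(-3) + (-1)·(-1) + (2)·(2) + (2)·(2)) / 3 = 18/3 = 6

S is symmetric (S[j,i] = S[i,j]). Assembling:

S = [[6.3333, -5.3333],
 [-5.3333, 6]]


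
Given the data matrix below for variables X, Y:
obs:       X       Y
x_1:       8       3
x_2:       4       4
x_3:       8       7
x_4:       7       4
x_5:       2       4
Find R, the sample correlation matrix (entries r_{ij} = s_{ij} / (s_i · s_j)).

Step 1 — column means:
  mean(X) = (8 + 4 + 8 + 7 + 2) / 5 = 29/5 = 5.8
  mean(Y) = (3 + 4 + 7 + 4 + 4) / 5 = 22/5 = 4.4

Step 2 — sample variances and covariances s[i,j] = (1/(n-1)) · Σ_k (x_{k,i} - mean_i) · (x_{k,j} - mean_j), with n-1 = 4:
  s[X,X] = ((2.2)·(2.2) + (-1.8)·(-1.8) + (2.2)·(2.2) + (1.2)·(1.2) + (-3.8)·(-3.8)) / 4 = 28.8/4 = 7.2
  s[X,Y] = ((2.2)·(-1.4) + (-1.8)·(-0.4) + (2.2)·(2.6) + (1.2)·(-0.4) + (-3.8)·(-0.4)) / 4 = 4.4/4 = 1.1
  s[Y,Y] = ((-1.4)·(-1.4) + (-0.4)·(-0.4) + (2.6)·(2.6) + (-0.4)·(-0.4) + (-0.4)·(-0.4)) / 4 = 9.2/4 = 2.3
  Sample standard deviations s_i = √(s[i,i]):
  s(X) = √(7.2) = 2.6833
  s(Y) = √(2.3) = 1.5166

Step 3 — r_{ij} = s_{ij} / (s_i · s_j):
  r[X,X] = 1 (diagonal).
  r[X,Y] = 1.1 / (2.6833 · 1.5166) = 1.1 / 4.0694 = 0.2703
  r[Y,Y] = 1 (diagonal).

R is symmetric with unit diagonal. Assembling:

R = [[1, 0.2703],
 [0.2703, 1]]


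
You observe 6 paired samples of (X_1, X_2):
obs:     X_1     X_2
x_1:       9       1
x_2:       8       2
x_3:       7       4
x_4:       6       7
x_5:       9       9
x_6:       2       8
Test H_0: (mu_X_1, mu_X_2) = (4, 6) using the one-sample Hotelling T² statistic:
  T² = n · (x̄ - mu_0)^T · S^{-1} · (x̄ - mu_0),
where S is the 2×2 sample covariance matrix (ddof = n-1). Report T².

Step 1 — sample mean vector:
  mean(X_1) = (9 + 8 + 7 + 6 + 9 + 2) / 6 = 41/6 = 6.8333
  mean(X_2) = (1 + 2 + 4 + 7 + 9 + 8) / 6 = 31/6 = 5.1667
  x̄ = (6.8333, 5.1667),  deviation x̄ - mu_0 = (6.8333, 5.1667) - (4, 6) = (2.8333, -0.8333).

Step 2 — sample covariance matrix, S[i,j] = (1/(n-1)) · Σ_k (x_{k,i} - mean_i) · (x_{k,j} - mean_j), divisor n-1 = 5:
  S[X_1,X_1] = ((2.1667)·(2.1667) + (1.1667)·(1.1667) + (0.1667)·(0.1667) + (-0.8333)·(-0.8333) + (2.1667)·(2.1667) + (-4.8333)·(-4.8333)) / 5 = 34.8333/5 = 6.9667
  S[X_1,X_2] = ((2.1667)·(-4.1667) + (1.1667)·(-3.1667) + (0.1667)·(-1.1667) + (-0.8333)·(1.8333) + (2.1667)·(3.8333) + (-4.8333)·(2.8333)) / 5 = -19.8333/5 = -3.9667
  S[X_2,X_2] = ((-4.1667)·(-4.1667) + (-3.1667)·(-3.1667) + (-1.1667)·(-1.1667) + (1.8333)·(1.8333) + (3.8333)·(3.8333) + (2.8333)·(2.8333)) / 5 = 54.8333/5 = 10.9667
  S = [[6.9667, -3.9667],
 [-3.9667, 10.9667]].

Step 3 — invert S. det(S) = 6.9667·10.9667 - (-3.9667)² = 60.6667.
  S^{-1} = (1/det) · [[d, -b], [-b, a]] = [[0.1808, 0.0654],
 [0.0654, 0.1148]].

Step 4 — quadratic form (x̄ - mu_0)^T · S^{-1} · (x̄ - mu_0):
  S^{-1} · (x̄ - mu_0) = (0.4577, 0.0896),
  (x̄ - mu_0)^T · [...] = (2.8333)·(0.4577) + (-0.8333)·(0.0896) = 1.2222.

Step 5 — scale by n: T² = 6 · 1.2222 = 7.333.

T² ≈ 7.333


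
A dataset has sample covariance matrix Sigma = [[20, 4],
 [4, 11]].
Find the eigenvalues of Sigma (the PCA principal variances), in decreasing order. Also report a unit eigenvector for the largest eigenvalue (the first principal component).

Step 1 — characteristic polynomial of 2×2 Sigma:
  det(Sigma - λI) = λ² - trace · λ + det = 0.
  trace = 20 + 11 = 31, det = 20·11 - (4)² = 204.
Step 2 — discriminant:
  Δ = trace² - 4·det = 961 - 816 = 145.
Step 3 — eigenvalues:
  λ = (trace ± √Δ)/2 = (31 ± 12.0416)/2,
  λ_1 = 21.5208,  λ_2 = 9.4792.

Step 4 — unit eigenvector for λ_1: solve (Sigma - λ_1 I)v = 0. First row:
  (20 - 21.5208)·v_x + (4)·v_y = 0, i.e. (-1.5208)·v_x + (4)·v_y = 0,
  so v ∝ (b, λ_1 - a) = (4, 1.5208) = u.
  ||u|| = √((4)² + (1.5208)²) = √(18.3128) ≈ 4.2793,
  v_1 = u/||u|| ≈ (0.9347, 0.3554) (||v_1|| = 1).

λ_1 = 21.5208,  λ_2 = 9.4792;  v_1 ≈ (0.9347, 0.3554)


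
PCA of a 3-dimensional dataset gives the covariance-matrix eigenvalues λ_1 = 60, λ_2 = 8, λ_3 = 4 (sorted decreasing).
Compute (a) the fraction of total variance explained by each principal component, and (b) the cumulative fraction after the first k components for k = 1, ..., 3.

Step 1 — total variance = trace(Sigma) = Σ λ_i = 60 + 8 + 4 = 72.

Step 2 — fraction explained by component i = λ_i / Σ λ:
  PC1: 60/72 = 0.8333
  PC2: 8/72 = 0.1111
  PC3: 4/72 = 0.0556

Step 3 — cumulative fraction after k components = (λ_1 + ... + λ_k) / Σ λ:
  k = 1: 60/72 = 0.8333
  k = 2: (60 + 8)/72 = 68/72 = 0.9444
  k = 3: (60 + 8 + 4)/72 = 72/72 = 1

Summary (fraction, with percent):

explained: PC1 0.8333 (83.33%), PC2 0.1111 (11.11%), PC3 0.0556 (5.56%);  cumulative: 0.8333, 0.9444, 1


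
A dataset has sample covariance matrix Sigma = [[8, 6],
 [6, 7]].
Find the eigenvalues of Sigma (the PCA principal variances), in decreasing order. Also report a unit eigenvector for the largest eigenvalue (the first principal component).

Step 1 — characteristic polynomial of 2×2 Sigma:
  det(Sigma - λI) = λ² - trace · λ + det = 0.
  trace = 8 + 7 = 15, det = 8·7 - (6)² = 20.
Step 2 — discriminant:
  Δ = trace² - 4·det = 225 - 80 = 145.
Step 3 — eigenvalues:
  λ = (trace ± √Δ)/2 = (15 ± 12.0416)/2,
  λ_1 = 13.5208,  λ_2 = 1.4792.

Step 4 — unit eigenvector for λ_1: solve (Sigma - λ_1 I)v = 0. First row:
  (8 - 13.5208)·v_x + (6)·v_y = 0, i.e. (-5.5208)·v_x + (6)·v_y = 0,
  so v ∝ (b, λ_1 - a) = (6, 5.5208) = u.
  ||u|| = √((6)² + (5.5208)²) = √(66.4792) ≈ 8.1535,
  v_1 = u/||u|| ≈ (0.7359, 0.6771) (||v_1|| = 1).

λ_1 = 13.5208,  λ_2 = 1.4792;  v_1 ≈ (0.7359, 0.6771)


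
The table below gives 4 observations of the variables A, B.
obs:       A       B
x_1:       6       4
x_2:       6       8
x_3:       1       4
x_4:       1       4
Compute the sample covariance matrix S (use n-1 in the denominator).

Step 1 — column means:
  mean(A) = (6 + 6 + 1 + 1) / 4 = 14/4 = 3.5
  mean(B) = (4 + 8 + 4 + 4) / 4 = 20/4 = 5

Step 2 — sample covariance S[i,j] = (1/(n-1)) · Σ_k (x_{k,i} - mean_i) · (x_{k,j} - mean_j), with n-1 = 3.
  S[A,A] = ((2.5)·(2.5) + (2.5)·(2.5) + (-2.5)·(-2.5) + (-2.5)·(-2.5)) / 3 = 25/3 = 8.3333
  S[A,B] = ((2.5)·(-1) + (2.5)·(3) + (-2.5)·(-1) + (-2.5)·(-1)) / 3 = 10/3 = 3.3333
  S[B,B] = ((-1)·(-1) + (3)·(3) + (-1)·(-1) + (-1)·(-1)) / 3 = 12/3 = 4

S is symmetric (S[j,i] = S[i,j]). Assembling:

S = [[8.3333, 3.3333],
 [3.3333, 4]]


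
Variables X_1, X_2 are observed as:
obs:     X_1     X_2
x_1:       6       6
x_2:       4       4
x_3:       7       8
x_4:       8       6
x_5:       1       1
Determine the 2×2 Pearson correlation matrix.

Step 1 — column means:
  mean(X_1) = (6 + 4 + 7 + 8 + 1) / 5 = 26/5 = 5.2
  mean(X_2) = (6 + 4 + 8 + 6 + 1) / 5 = 25/5 = 5

Step 2 — sample variances and covariances s[i,j] = (1/(n-1)) · Σ_k (x_{k,i} - mean_i) · (x_{k,j} - mean_j), with n-1 = 4:
  s[X_1,X_1] = ((0.8)·(0.8) + (-1.2)·(-1.2) + (1.8)·(1.8) + (2.8)·(2.8) + (-4.2)·(-4.2)) / 4 = 30.8/4 = 7.7
  s[X_1,X_2] = ((0.8)·(1) + (-1.2)·(-1) + (1.8)·(3) + (2.8)·(1) + (-4.2)·(-4)) / 4 = 27/4 = 6.75
  s[X_2,X_2] = ((1)·(1) + (-1)·(-1) + (3)·(3) + (1)·(1) + (-4)·(-4)) / 4 = 28/4 = 7
  Sample standard deviations s_i = √(s[i,i]):
  s(X_1) = √(7.7) = 2.7749
  s(X_2) = √(7) = 2.6458

Step 3 — r_{ij} = s_{ij} / (s_i · s_j):
  r[X_1,X_1] = 1 (diagonal).
  r[X_1,X_2] = 6.75 / (2.7749 · 2.6458) = 6.75 / 7.3417 = 0.9194
  r[X_2,X_2] = 1 (diagonal).

R is symmetric with unit diagonal. Assembling:

R = [[1, 0.9194],
 [0.9194, 1]]


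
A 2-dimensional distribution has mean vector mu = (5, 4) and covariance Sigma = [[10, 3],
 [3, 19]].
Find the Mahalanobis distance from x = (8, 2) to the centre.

Step 1 — centre the observation: (x - mu) = (3, -2).

Step 2 — invert Sigma. det(Sigma) = 10·19 - (3)² = 181.
  Sigma^{-1} = (1/det) · [[d, -b], [-b, a]] = [[0.105, -0.0166],
 [-0.0166, 0.0552]].

Step 3 — form the quadratic (x - mu)^T · Sigma^{-1} · (x - mu):
  Sigma^{-1} · (x - mu) = (0.3481, -0.1602).
  (x - mu)^T · [Sigma^{-1} · (x - mu)] = (3)·(0.3481) + (-2)·(-0.1602) = 1.3646.

Step 4 — take square root: d = √(1.3646) ≈ 1.1682.

d(x, mu) = √(1.3646) ≈ 1.1682


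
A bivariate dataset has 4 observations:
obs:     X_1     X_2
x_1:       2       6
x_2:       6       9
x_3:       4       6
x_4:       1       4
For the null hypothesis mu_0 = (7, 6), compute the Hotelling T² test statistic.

Step 1 — sample mean vector:
  mean(X_1) = (2 + 6 + 4 + 1) / 4 = 13/4 = 3.25
  mean(X_2) = (6 + 9 + 6 + 4) / 4 = 25/4 = 6.25
  x̄ = (3.25, 6.25),  deviation x̄ - mu_0 = (3.25, 6.25) - (7, 6) = (-3.75, 0.25).

Step 2 — sample covariance matrix, S[i,j] = (1/(n-1)) · Σ_k (x_{k,i} - mean_i) · (x_{k,j} - mean_j), divisor n-1 = 3:
  S[X_1,X_1] = ((-1.25)·(-1.25) + (2.75)·(2.75) + (0.75)·(0.75) + (-2.25)·(-2.25)) / 3 = 14.75/3 = 4.9167
  S[X_1,X_2] = ((-1.25)·(-0.25) + (2.75)·(2.75) + (0.75)·(-0.25) + (-2.25)·(-2.25)) / 3 = 12.75/3 = 4.25
  S[X_2,X_2] = ((-0.25)·(-0.25) + (2.75)·(2.75) + (-0.25)·(-0.25) + (-2.25)·(-2.25)) / 3 = 12.75/3 = 4.25
  S = [[4.9167, 4.25],
 [4.25, 4.25]].

Step 3 — invert S. det(S) = 4.9167·4.25 - (4.25)² = 2.8333.
  S^{-1} = (1/det) · [[d, -b], [-b, a]] = [[1.5, -1.5],
 [-1.5, 1.7353]].

Step 4 — quadratic form (x̄ - mu_0)^T · S^{-1} · (x̄ - mu_0):
  S^{-1} · (x̄ - mu_0) = (-6, 6.0588),
  (x̄ - mu_0)^T · [...] = (-3.75)·(-6) + (0.25)·(6.0588) = 24.0147.

Step 5 — scale by n: T² = 4 · 24.0147 = 96.0588.

T² ≈ 96.0588


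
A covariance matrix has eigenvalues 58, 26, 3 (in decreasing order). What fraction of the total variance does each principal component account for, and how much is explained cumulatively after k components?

Step 1 — total variance = trace(Sigma) = Σ λ_i = 58 + 26 + 3 = 87.

Step 2 — fraction explained by component i = λ_i / Σ λ:
  PC1: 58/87 = 0.6667
  PC2: 26/87 = 0.2989
  PC3: 3/87 = 0.0345

Step 3 — cumulative fraction after k components = (λ_1 + ... + λ_k) / Σ λ:
  k = 1: 58/87 = 0.6667
  k = 2: (58 + 26)/87 = 84/87 = 0.9655
  k = 3: (58 + 26 + 3)/87 = 87/87 = 1

Summary (fraction, with percent):

explained: PC1 0.6667 (66.67%), PC2 0.2989 (29.89%), PC3 0.0345 (3.45%);  cumulative: 0.6667, 0.9655, 1


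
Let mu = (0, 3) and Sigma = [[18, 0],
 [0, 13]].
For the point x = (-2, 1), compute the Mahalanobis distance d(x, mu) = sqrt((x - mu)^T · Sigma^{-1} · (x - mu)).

Step 1 — centre the observation: (x - mu) = (-2, -2).

Step 2 — invert Sigma. det(Sigma) = 18·13 - (0)² = 234.
  Sigma^{-1} = (1/det) · [[d, -b], [-b, a]] = [[0.0556, 0],
 [0, 0.0769]].

Step 3 — form the quadratic (x - mu)^T · Sigma^{-1} · (x - mu):
  Sigma^{-1} · (x - mu) = (-0.1111, -0.1538).
  (x - mu)^T · [Sigma^{-1} · (x - mu)] = (-2)·(-0.1111) + (-2)·(-0.1538) = 0.5299.

Step 4 — take square root: d = √(0.5299) ≈ 0.728.

d(x, mu) = √(0.5299) ≈ 0.728


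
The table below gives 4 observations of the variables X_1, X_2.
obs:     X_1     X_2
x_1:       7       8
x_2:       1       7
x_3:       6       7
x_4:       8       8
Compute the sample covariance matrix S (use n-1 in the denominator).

Step 1 — column means:
  mean(X_1) = (7 + 1 + 6 + 8) / 4 = 22/4 = 5.5
  mean(X_2) = (8 + 7 + 7 + 8) / 4 = 30/4 = 7.5

Step 2 — sample covariance S[i,j] = (1/(n-1)) · Σ_k (x_{k,i} - mean_i) · (x_{k,j} - mean_j), with n-1 = 3.
  S[X_1,X_1] = ((1.5)·(1.5) + (-4.5)·(-4.5) + (0.5)·(0.5) + (2.5)·(2.5)) / 3 = 29/3 = 9.6667
  S[X_1,X_2] = ((1.5)·(0.5) + (-4.5)·(-0.5) + (0.5)·(-0.5) + (2.5)·(0.5)) / 3 = 4/3 = 1.3333
  S[X_2,X_2] = ((0.5)·(0.5) + (-0.5)·(-0.5) + (-0.5)·(-0.5) + (0.5)·(0.5)) / 3 = 1/3 = 0.3333

S is symmetric (S[j,i] = S[i,j]). Assembling:

S = [[9.6667, 1.3333],
 [1.3333, 0.3333]]


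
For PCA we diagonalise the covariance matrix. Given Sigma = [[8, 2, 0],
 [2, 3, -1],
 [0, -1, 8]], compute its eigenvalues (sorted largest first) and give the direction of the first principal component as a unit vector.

Step 1 — characteristic polynomial p(λ) = det(λI - Sigma) = λ³ - tr·λ² + c_1·λ - det, where tr = trace, c_1 = sum of the principal 2×2 minors, det = det(Sigma):
  tr = 8 + 3 + 8 = 19,
  c_1 = (8·3 - (2)²) + (8·8 - (0)²) + (3·8 - (-1)²) = 20 + 64 + 23 = 107,
  det = 8·(3·8 - (-1)²) - (2)·((2)·8 - (-1)·(0)) + (0)·((2)·(-1) - 3·(0)) = 8·(23) - (2)·(16) + (0)·(-2) = 152.
  So p(λ) = λ³ - 19λ² + 107λ - 152.
Step 2 — look for an integer root (rational root theorem: any rational root is an integer divisor of 152). Testing λ = 8:
  p(8) = 512 - 1216 + 856 - 152 = 0  ✓
  Dividing out (λ - 8): p(λ) = (λ - 8)(λ² - 11λ + 19).
Step 3 — remaining eigenvalues from the quadratic λ² - 11λ + 19 = 0:
  Δ = 11² - 4·19 = 121 - 76 = 45,  λ = (11 ± √45)/2 = (11 ± 6.7082)/2 ≈ 8.8541 or 2.1459.
  Sorted: λ_1 = 8.8541,  λ_2 = 8,  λ_3 = 2.1459  (check: sum = 19 = tr ✓).

Step 4 — unit eigenvector for λ_1 ≈ 8.8541: v spans the null space of (Sigma - λ_1 I), whose rows are
  r_1 = (-0.8541, 2, 0),  r_2 = (2, -5.8541, -1),  r_3 = (0, -1, -0.8541).
  v is orthogonal to every row, so take v ∝ r_1 × r_2 = ((2)·(-1) - (0)·(-5.8541), (0)·(2) - (-0.8541)·(-1), (-0.8541)·(-5.8541) - (2)·(2)) ≈ (-2, -0.8541, 1).
  Rescale (multiply by -1 so the first nonzero entry is positive): u = (2, 0.8541, -1).
  ||u|| = √((2)² + (0.8541)² + (-1)²) = √(5.7295) ≈ 2.3936,  v_1 = u/||u|| ≈ (0.8355, 0.3568, -0.4178) (||v_1|| = 1).

λ_1 = 8.8541,  λ_2 = 8,  λ_3 = 2.1459;  v_1 ≈ (0.8355, 0.3568, -0.4178)
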